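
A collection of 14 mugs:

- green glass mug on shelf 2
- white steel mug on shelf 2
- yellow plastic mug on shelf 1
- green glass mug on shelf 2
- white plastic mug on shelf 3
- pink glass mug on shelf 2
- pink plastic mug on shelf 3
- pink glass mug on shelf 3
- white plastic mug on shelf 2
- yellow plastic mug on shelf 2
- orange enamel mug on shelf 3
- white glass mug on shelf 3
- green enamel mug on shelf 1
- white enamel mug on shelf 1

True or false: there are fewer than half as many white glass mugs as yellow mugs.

False

|white glass mugs| = 1.
|yellow mugs| = 2.
The claim requires 2 × 1 = 2 < 2, which does not hold.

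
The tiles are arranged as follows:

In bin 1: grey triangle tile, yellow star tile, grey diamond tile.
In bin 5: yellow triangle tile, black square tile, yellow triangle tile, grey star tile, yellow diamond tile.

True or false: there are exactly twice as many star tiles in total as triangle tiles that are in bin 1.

|star tiles| = 2.
|triangle tiles in bin 1| = 1.
The claim requires 2 = 2 × 1 = 2, which holds.

True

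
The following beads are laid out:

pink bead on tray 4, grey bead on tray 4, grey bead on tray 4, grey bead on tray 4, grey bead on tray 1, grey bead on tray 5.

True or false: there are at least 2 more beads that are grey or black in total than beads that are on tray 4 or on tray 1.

False

There are 5 beads that are grey or black.
There are 5 beads on tray 4 or on tray 1.
The claim requires 5 − 5 = 0 ≥ 2, which does not hold.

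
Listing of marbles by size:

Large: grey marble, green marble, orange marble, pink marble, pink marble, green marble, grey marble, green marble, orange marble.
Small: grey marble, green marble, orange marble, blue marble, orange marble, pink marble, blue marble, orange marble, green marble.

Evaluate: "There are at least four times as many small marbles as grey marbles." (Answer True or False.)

False

There are 9 small marbles.
There are 3 grey marbles.
The claim requires 9 ≥ 4 × 3 = 12, which does not hold.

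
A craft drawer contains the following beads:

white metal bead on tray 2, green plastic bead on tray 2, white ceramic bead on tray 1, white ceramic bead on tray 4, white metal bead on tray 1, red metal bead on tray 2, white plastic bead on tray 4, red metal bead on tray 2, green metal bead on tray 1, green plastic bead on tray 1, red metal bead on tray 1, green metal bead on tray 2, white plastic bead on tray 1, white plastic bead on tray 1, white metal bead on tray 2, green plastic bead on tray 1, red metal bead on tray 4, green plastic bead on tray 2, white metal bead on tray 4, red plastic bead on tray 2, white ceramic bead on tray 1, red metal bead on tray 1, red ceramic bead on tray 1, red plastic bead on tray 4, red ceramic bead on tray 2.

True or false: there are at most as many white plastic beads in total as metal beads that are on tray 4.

There are 3 white plastic beads.
There are 2 metal beads on tray 4.
The claim requires 3 ≤ 2, which does not hold.

False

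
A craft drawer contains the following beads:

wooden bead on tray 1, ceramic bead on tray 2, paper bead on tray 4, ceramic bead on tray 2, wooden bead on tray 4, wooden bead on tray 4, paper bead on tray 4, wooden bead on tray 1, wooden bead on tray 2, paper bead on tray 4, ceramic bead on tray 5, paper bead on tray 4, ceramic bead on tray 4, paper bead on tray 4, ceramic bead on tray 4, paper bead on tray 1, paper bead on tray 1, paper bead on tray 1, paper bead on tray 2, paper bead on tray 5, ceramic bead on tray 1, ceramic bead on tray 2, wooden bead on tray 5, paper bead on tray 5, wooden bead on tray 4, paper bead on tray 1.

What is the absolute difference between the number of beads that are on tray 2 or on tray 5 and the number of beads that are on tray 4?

1

beads on tray 2 or on tray 5: 9. beads on tray 4: 10.
|9 − 10| = 10 − 9 = 1.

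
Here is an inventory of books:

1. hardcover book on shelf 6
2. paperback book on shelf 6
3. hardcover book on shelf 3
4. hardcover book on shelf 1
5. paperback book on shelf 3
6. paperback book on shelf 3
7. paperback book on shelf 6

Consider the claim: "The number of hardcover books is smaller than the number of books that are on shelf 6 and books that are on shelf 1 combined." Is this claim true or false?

True

hardcover books: 3.
books on shelf 6: 3; books on shelf 1: 1; combined: 3 + 1 = 4.
The claim requires 3 < 4, which holds.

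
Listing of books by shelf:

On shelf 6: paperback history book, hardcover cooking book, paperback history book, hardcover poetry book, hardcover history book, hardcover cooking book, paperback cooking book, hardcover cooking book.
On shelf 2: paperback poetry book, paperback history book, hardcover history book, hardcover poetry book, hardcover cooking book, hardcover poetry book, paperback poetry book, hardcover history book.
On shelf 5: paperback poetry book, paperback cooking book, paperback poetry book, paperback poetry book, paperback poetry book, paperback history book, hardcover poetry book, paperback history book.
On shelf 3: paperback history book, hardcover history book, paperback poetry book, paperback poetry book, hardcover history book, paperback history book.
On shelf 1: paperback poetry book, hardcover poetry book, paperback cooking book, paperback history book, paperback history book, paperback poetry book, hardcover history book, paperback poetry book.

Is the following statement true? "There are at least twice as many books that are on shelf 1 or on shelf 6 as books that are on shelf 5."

True

There are 16 books on shelf 1 or on shelf 6.
There are 8 books on shelf 5.
The claim requires 16 ≥ 2 × 8 = 16, which holds.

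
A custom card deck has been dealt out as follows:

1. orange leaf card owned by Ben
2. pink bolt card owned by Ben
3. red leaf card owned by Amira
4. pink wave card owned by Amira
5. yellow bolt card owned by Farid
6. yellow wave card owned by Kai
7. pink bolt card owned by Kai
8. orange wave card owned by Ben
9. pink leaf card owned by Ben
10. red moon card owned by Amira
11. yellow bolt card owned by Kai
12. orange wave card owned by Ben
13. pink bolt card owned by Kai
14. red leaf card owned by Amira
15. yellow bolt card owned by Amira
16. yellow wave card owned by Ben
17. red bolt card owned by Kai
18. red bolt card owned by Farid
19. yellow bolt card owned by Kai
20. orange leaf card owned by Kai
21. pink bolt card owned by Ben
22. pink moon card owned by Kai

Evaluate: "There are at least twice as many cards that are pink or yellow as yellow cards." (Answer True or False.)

True

There are 13 cards that are pink or yellow.
There are 6 yellow cards.
The claim requires 13 ≥ 2 × 6 = 12, which holds.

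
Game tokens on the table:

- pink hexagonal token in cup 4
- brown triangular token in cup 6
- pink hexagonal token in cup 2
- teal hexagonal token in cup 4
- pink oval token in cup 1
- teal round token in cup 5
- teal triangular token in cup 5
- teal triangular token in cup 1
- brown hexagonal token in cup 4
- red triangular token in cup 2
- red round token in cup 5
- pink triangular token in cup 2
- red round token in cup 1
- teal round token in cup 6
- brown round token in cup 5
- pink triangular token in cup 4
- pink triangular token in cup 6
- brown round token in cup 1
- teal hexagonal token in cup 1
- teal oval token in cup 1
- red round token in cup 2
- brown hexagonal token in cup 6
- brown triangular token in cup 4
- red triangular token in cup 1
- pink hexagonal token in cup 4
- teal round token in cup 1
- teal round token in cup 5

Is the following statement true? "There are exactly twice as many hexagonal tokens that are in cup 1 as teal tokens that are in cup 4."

False

hexagonal tokens in cup 1: 1.
teal tokens in cup 4: 1.
The claim requires 1 = 2 × 1 = 2, which does not hold.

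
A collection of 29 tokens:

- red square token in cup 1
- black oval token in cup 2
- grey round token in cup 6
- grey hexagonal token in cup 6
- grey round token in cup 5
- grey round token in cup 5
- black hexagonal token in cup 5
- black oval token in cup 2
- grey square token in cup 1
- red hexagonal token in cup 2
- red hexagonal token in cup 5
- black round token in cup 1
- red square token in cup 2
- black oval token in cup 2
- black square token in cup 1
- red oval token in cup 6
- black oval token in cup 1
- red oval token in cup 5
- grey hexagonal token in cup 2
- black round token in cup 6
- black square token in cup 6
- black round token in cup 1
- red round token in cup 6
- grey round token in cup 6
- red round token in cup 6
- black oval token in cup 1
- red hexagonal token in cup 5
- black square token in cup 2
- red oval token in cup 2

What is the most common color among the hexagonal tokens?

red

Counts by color (restricted to hexagonal tokens): red 3, grey 2, black 1.
The maximum is 3, held uniquely by red.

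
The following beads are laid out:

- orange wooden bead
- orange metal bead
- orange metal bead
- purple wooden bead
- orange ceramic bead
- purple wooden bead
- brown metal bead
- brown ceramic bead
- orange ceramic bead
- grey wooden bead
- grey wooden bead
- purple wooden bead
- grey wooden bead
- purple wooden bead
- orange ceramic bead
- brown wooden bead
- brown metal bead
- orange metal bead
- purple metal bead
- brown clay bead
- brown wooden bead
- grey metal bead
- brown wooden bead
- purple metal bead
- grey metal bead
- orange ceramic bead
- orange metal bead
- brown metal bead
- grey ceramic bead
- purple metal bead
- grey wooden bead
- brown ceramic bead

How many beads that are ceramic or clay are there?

8

ceramic: 7; clay: 1; together 7 + 1 = 8.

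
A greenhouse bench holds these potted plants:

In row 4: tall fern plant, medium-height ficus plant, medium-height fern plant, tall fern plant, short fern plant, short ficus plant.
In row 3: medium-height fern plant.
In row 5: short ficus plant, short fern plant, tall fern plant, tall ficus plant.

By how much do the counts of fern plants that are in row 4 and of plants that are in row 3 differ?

3

fern plants in row 4: 4. plants in row 3: 1.
|4 − 1| = 4 − 1 = 3.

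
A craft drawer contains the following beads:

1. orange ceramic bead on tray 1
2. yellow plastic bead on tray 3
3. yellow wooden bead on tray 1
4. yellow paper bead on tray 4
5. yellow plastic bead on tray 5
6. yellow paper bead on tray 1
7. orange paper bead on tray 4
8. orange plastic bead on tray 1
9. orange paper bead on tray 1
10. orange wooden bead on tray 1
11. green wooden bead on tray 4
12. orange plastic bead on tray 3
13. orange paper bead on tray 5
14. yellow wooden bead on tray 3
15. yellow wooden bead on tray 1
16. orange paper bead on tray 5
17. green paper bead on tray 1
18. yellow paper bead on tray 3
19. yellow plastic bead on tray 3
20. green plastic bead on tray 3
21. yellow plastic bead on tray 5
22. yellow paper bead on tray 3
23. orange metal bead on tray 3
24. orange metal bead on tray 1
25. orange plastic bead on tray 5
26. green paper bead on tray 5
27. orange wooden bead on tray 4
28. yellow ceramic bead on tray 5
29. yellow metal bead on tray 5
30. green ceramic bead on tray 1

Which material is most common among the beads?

paper

Counts by material: paper 10, plastic 8, wooden 6, metal 3, ceramic 3.
The maximum is 10, held uniquely by paper.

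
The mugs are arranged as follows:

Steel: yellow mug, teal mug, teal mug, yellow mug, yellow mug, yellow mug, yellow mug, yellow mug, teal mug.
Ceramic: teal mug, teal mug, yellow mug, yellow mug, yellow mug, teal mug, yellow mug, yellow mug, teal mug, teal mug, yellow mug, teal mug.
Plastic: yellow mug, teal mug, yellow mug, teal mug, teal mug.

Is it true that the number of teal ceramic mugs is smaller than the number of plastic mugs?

False

|teal ceramic mugs| = 6.
|plastic mugs| = 5.
The claim requires 6 < 5, which does not hold.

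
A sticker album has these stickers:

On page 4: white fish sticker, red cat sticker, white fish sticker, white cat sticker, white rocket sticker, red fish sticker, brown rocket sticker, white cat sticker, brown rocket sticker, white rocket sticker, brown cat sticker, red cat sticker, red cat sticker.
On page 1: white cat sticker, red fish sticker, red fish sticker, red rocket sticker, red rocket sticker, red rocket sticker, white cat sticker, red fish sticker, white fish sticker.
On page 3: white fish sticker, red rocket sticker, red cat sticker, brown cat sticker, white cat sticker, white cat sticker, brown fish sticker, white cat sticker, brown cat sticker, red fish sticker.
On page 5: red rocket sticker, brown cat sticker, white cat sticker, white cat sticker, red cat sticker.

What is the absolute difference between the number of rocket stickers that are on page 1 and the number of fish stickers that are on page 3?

0

rocket stickers on page 1: 3. fish stickers on page 3: 3.
|3 − 3| = 3 − 3 = 0.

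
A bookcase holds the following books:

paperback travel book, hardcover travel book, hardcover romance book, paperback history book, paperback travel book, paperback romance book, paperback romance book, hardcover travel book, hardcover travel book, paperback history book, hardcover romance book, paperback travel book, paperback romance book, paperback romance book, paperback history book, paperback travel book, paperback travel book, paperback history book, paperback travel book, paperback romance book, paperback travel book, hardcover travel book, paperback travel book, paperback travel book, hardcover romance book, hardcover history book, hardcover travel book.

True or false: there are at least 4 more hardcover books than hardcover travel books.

True

hardcover books: 9.
hardcover travel books: 5.
The claim requires 9 − 5 = 4 ≥ 4, which holds.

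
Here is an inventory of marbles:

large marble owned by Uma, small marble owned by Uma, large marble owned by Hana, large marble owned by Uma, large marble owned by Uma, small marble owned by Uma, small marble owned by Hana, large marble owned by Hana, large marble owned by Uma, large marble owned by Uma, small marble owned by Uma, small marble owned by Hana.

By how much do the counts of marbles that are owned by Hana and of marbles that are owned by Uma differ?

4

marbles owned by Hana: 4. marbles owned by Uma: 8.
|4 − 8| = 8 − 4 = 4.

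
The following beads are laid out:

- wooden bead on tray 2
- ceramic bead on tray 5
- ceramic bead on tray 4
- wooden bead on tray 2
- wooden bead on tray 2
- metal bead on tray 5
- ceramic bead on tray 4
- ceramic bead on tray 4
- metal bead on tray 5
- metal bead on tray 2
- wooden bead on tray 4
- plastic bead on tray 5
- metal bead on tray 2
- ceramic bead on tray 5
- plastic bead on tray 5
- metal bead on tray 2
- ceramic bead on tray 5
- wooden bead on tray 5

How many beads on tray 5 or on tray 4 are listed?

12

on tray 4: 4; on tray 5: 8; together 4 + 8 = 12.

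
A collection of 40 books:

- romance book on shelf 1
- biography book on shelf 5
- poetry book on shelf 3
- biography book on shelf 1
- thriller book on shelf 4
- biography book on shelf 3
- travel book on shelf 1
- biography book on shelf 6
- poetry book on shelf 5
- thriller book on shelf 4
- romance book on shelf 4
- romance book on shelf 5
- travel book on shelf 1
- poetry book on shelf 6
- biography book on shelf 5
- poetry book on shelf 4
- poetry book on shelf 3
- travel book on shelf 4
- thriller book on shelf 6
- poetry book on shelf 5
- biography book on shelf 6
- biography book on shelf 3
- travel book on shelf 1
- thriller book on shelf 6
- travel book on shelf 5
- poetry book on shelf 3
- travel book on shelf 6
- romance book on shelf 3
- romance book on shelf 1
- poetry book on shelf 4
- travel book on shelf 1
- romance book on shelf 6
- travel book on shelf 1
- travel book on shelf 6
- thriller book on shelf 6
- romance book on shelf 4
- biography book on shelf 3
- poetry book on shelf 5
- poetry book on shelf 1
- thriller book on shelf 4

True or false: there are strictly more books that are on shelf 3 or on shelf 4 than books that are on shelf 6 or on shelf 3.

False

|books on shelf 3 or on shelf 4| = 15.
|books on shelf 6 or on shelf 3| = 16.
The claim requires 15 > 16, which does not hold.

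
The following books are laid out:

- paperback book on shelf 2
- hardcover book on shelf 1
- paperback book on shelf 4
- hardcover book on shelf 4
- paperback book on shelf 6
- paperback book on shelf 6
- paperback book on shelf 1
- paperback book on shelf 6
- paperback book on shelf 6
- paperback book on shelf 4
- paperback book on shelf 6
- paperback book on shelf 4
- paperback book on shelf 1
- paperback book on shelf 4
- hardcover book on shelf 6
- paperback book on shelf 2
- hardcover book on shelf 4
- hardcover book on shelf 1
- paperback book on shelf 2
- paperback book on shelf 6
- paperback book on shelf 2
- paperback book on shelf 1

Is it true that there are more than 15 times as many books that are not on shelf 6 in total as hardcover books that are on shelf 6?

|books that are not on shelf 6| = 15.
|hardcover books on shelf 6| = 1.
The claim requires 15 > 15 × 1 = 15, which does not hold.

False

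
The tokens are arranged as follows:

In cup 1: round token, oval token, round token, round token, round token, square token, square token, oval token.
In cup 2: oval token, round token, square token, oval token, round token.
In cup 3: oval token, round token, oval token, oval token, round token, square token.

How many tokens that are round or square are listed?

round: 8; square: 4; together 8 + 4 = 12.

12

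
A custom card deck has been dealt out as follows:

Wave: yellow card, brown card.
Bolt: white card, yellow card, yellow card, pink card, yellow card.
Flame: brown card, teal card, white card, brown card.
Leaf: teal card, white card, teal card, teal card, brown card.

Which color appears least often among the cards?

Counts by color: brown 4, teal 4, yellow 4, white 3, pink 1.
The minimum is 1, held uniquely by pink.

pink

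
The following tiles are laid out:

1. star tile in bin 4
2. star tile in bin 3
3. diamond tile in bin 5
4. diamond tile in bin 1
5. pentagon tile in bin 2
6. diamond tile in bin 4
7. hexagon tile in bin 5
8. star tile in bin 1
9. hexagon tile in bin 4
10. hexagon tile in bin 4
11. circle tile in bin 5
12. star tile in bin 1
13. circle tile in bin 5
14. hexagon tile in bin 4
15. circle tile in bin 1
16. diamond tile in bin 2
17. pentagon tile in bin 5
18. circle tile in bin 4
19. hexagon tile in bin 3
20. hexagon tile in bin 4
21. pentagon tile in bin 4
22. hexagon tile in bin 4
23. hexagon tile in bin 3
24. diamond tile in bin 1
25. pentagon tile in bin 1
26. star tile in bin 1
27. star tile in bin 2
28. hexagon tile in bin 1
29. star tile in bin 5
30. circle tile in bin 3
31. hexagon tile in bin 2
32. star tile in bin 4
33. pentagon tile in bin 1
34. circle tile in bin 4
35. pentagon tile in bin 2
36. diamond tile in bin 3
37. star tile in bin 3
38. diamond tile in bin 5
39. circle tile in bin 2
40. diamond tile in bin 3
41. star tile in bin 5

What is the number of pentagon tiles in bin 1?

2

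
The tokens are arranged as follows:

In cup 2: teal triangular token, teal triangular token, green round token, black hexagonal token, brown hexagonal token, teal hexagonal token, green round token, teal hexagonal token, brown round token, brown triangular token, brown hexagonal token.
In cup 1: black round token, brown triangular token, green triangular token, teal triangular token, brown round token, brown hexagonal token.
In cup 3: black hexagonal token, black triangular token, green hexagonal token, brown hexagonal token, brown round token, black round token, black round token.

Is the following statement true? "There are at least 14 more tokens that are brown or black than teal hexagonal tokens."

|tokens that are brown or black| = 15.
|teal hexagonal tokens| = 2.
The claim requires 15 − 2 = 13 ≥ 14, which does not hold.

False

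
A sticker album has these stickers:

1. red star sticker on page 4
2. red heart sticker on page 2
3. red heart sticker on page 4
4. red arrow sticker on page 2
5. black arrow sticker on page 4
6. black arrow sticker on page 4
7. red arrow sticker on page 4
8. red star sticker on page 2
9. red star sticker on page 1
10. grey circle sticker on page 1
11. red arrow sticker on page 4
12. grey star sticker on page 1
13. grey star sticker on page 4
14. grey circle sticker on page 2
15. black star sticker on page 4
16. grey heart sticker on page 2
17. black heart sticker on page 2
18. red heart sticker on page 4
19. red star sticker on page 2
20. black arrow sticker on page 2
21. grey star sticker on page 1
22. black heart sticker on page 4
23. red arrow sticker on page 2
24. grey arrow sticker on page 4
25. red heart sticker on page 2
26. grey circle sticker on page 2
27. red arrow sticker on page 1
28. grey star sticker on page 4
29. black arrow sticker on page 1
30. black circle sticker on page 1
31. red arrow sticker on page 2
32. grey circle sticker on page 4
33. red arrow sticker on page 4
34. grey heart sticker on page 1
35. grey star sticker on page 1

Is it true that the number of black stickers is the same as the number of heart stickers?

black stickers: 8.
heart stickers: 8.
The claim requires 8 = 8, which holds.

True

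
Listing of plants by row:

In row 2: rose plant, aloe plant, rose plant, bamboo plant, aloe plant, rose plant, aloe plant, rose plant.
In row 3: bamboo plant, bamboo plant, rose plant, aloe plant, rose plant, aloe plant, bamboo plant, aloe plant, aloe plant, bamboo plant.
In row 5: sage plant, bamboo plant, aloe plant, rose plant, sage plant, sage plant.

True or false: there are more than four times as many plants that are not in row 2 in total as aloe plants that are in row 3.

|plants that are not in row 2| = 16.
|aloe plants in row 3| = 4.
The claim requires 16 > 4 × 4 = 16, which does not hold.

False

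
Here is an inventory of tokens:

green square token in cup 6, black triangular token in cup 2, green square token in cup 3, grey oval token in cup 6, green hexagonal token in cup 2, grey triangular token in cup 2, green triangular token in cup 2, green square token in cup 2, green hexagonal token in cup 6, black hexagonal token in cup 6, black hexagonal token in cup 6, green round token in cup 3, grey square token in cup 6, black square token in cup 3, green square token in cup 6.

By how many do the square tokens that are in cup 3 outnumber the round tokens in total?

1

square tokens in cup 3: 2.
round tokens: 1.
2 − 1 = 1.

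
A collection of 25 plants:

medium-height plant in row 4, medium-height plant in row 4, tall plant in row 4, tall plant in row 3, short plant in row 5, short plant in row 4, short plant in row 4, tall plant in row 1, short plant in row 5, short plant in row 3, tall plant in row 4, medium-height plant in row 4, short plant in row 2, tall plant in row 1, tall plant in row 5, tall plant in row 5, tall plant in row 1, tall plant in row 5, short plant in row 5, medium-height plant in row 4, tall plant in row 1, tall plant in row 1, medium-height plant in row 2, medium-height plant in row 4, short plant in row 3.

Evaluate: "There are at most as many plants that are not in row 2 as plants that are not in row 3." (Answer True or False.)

False

There are 23 plants that are not in row 2.
There are 22 plants that are not in row 3.
The claim requires 23 ≤ 22, which does not hold.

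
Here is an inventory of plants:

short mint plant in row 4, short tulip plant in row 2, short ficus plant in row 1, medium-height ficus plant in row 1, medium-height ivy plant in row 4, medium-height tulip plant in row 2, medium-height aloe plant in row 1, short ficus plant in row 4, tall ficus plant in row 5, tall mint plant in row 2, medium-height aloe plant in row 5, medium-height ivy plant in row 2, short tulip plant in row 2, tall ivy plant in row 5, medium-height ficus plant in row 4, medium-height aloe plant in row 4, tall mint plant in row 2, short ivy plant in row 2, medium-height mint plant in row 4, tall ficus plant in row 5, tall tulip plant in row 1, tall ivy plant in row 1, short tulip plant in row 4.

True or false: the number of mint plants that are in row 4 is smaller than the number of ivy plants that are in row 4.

There are 2 mint plants in row 4.
There is 1 ivy plant in row 4.
The claim requires 2 < 1, which does not hold.

False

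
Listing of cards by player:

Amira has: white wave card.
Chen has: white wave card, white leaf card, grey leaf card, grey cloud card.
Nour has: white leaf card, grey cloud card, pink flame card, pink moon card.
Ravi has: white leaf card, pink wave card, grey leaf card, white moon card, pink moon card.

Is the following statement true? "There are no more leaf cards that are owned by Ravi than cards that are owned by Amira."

Count of leaf cards owned by Ravi: 2.
Count of cards owned by Amira: 1.
The claim requires 2 ≤ 1, which does not hold.

False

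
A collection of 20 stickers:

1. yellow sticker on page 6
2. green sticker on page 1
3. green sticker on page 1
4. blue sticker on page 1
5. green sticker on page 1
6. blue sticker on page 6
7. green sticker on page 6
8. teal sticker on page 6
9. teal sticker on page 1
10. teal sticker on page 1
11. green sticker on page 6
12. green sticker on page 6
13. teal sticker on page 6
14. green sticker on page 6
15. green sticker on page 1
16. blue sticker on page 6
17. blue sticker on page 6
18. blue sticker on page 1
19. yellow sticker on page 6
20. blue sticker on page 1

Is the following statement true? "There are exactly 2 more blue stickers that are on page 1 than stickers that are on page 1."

There are 3 blue stickers on page 1.
There are 9 stickers on page 1.
The claim requires 3 − 9 (= -6) to equal 2, which does not hold.

False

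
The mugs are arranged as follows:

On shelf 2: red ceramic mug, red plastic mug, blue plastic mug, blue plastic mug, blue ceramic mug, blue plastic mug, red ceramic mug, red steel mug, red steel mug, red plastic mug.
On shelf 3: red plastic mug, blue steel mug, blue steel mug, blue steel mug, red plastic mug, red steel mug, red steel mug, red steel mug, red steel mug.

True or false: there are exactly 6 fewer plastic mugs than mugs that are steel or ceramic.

There are 7 plastic mugs.
There are 12 mugs that are steel or ceramic.
The claim requires 12 − 7 (= 5) to equal 6, which does not hold.

False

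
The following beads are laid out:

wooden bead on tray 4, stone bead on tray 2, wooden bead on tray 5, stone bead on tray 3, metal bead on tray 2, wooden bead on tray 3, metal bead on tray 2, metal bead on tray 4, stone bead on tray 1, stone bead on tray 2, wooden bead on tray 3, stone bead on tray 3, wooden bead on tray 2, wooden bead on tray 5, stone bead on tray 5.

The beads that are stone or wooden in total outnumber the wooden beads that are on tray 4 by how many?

11

beads that are stone or wooden: 12.
wooden beads on tray 4: 1.
12 − 1 = 11.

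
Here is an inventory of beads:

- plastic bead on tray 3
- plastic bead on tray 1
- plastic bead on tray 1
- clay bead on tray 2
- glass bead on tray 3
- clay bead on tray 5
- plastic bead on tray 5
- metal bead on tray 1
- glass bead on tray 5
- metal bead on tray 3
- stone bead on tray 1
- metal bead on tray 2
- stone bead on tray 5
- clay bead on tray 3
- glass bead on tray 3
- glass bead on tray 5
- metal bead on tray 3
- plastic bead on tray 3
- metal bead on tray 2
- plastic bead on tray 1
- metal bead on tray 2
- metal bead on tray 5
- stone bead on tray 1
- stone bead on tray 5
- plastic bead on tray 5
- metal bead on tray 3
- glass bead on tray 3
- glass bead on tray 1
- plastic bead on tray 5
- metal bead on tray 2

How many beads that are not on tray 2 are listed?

Total beads: 30; with the excluded value: 5; remaining 30 − 5 = 25.

25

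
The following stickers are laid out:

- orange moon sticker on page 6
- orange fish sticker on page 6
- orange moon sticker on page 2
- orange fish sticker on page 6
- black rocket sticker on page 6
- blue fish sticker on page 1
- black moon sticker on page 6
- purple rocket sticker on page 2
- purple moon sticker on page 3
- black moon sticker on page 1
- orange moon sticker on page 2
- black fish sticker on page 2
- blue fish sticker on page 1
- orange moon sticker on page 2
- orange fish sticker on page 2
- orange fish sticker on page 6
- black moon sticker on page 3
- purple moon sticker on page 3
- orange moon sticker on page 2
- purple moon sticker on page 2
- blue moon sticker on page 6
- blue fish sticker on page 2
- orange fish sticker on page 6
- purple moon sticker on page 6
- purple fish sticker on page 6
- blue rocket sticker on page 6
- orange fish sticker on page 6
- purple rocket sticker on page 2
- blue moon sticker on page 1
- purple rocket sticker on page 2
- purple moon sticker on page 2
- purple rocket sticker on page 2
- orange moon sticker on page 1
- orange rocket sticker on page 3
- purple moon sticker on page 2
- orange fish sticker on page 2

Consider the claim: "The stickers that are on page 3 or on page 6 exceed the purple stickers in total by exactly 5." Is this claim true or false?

There are 16 stickers on page 3 or on page 6.
There are 11 purple stickers.
The claim requires 16 − 11 (= 5) to equal 5, which holds.

True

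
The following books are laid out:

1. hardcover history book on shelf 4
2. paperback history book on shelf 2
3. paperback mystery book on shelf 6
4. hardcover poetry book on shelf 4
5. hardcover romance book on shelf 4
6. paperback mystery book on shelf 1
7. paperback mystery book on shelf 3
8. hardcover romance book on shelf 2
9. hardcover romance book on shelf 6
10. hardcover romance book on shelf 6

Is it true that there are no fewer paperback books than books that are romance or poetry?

False

There are 4 paperback books.
There are 5 books that are romance or poetry.
The claim requires 4 ≥ 5, which does not hold.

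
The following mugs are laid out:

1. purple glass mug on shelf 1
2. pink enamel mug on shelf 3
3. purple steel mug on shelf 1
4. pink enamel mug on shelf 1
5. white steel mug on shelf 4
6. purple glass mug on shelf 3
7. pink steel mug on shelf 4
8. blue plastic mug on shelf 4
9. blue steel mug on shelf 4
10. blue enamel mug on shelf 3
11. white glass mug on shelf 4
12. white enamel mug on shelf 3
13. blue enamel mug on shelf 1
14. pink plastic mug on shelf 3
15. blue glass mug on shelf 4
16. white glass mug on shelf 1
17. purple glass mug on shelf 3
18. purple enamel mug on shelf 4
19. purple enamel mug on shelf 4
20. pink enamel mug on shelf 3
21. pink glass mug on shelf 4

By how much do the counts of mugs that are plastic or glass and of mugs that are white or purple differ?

mugs that are plastic or glass: 9. mugs that are white or purple: 10.
|9 − 10| = 10 − 9 = 1.

1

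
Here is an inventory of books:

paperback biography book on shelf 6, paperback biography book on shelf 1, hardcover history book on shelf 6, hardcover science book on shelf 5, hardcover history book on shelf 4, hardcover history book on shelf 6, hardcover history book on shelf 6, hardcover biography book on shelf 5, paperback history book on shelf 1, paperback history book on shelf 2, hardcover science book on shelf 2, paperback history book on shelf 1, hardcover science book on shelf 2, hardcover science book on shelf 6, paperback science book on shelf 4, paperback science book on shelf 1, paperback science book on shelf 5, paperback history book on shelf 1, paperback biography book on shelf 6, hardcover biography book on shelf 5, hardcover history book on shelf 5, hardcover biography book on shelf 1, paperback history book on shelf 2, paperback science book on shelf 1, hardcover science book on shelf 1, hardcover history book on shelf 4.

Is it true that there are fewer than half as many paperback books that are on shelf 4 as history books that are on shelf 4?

False

|paperback books on shelf 4| = 1.
|history books on shelf 4| = 2.
The claim requires 2 × 1 = 2 < 2, which does not hold.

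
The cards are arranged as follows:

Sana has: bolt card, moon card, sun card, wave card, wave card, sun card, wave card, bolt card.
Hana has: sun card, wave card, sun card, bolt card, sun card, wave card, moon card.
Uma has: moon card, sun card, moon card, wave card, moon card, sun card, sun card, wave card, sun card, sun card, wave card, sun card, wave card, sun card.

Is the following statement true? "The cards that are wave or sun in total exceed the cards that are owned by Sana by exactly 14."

False

|cards that are wave or sun| = 21.
|cards owned by Sana| = 8.
The claim requires 21 − 8 (= 13) to equal 14, which does not hold.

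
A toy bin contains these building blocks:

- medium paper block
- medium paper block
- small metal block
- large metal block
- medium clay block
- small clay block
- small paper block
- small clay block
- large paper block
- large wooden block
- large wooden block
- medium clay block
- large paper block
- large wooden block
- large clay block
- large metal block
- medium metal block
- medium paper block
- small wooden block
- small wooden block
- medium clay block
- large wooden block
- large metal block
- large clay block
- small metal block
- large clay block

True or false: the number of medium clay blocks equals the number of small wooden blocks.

False

|medium clay blocks| = 3.
|small wooden blocks| = 2.
The claim requires 3 = 2, which does not hold.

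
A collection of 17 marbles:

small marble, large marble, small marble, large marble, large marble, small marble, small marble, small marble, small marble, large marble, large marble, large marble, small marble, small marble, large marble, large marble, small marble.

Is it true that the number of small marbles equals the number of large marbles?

False

There are 9 small marbles.
There are 8 large marbles.
The claim requires 9 = 8, which does not hold.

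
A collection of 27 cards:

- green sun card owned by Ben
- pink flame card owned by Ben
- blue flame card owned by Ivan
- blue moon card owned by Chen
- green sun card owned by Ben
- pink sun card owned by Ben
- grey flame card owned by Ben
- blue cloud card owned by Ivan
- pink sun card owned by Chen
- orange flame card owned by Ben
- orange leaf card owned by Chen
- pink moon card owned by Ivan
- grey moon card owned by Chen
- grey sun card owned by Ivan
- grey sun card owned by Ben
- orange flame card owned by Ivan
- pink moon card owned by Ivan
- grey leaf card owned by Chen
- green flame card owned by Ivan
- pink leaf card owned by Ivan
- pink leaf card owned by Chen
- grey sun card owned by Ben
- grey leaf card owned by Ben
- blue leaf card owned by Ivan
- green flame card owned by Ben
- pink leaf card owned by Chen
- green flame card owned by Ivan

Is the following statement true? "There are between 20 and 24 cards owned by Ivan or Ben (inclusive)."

cards owned by Ivan or Ben: 20.
The claim requires 20 ≤ 20 ≤ 24, which holds.

True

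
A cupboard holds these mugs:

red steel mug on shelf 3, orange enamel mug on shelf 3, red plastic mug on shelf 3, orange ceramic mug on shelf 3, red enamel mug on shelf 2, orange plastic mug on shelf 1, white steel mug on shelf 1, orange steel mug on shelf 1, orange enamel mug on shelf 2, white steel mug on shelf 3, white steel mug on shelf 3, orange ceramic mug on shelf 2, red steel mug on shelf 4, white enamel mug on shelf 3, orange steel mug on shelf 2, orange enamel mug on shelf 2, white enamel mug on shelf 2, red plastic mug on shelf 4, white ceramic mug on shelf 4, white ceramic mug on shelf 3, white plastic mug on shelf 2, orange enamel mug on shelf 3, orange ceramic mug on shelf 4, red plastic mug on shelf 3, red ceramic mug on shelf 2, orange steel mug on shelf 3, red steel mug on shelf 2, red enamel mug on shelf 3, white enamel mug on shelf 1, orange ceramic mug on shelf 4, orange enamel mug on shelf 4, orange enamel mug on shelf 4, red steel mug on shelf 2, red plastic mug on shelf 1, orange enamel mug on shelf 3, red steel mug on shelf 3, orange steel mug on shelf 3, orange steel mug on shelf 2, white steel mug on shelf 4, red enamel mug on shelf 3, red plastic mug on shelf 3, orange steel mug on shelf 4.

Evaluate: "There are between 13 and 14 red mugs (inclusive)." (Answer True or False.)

red mugs: 14.
The claim requires 13 ≤ 14 ≤ 14, which holds.

True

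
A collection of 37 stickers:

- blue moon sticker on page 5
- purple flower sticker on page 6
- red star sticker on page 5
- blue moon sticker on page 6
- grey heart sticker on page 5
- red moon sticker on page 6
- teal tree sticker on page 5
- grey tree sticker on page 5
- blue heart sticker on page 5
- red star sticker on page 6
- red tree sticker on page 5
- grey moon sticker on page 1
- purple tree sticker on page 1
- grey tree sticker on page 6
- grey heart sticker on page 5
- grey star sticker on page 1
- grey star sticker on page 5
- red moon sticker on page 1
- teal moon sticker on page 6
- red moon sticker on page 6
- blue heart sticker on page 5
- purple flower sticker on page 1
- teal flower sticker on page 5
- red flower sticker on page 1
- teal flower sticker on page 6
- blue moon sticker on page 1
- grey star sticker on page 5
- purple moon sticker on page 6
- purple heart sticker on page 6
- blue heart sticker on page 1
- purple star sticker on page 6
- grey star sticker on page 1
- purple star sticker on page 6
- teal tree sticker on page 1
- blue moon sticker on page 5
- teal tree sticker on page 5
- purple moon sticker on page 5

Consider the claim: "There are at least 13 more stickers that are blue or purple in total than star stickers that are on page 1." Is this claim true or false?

True

There are 15 stickers that are blue or purple.
There are 2 star stickers on page 1.
The claim requires 15 − 2 = 13 ≥ 13, which holds.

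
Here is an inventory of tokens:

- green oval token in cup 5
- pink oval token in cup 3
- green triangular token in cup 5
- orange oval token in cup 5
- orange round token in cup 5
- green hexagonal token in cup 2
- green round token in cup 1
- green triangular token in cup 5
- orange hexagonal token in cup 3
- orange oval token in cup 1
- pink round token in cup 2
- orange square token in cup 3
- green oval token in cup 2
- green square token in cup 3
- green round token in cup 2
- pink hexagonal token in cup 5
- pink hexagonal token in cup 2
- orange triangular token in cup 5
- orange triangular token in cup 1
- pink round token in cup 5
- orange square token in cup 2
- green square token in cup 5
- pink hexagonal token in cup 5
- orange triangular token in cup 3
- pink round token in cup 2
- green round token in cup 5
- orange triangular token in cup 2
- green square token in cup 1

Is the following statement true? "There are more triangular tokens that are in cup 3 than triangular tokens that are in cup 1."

There is 1 triangular token in cup 3.
There is 1 triangular token in cup 1.
The claim requires 1 > 1, which does not hold.

False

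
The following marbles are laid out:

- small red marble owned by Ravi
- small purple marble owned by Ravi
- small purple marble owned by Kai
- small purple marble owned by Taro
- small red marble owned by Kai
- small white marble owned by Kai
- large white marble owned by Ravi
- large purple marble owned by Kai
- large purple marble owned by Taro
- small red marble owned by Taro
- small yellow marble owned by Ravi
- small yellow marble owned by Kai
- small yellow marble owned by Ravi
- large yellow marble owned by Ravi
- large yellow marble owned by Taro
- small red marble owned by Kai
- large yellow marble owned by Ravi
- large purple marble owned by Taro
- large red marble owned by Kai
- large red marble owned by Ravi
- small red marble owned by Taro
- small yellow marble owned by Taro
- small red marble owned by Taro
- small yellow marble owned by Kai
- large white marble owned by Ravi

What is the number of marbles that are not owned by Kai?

17

Total marbles: 25; with the excluded value: 8; remaining 25 − 8 = 17.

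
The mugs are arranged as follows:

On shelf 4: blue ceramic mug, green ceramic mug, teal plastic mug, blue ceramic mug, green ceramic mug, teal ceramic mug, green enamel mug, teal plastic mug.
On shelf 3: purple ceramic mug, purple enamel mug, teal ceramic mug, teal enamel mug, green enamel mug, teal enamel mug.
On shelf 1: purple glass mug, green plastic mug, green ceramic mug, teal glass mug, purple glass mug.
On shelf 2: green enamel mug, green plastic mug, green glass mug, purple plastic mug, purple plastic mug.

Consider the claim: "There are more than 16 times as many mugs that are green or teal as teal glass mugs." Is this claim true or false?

False

mugs that are green or teal: 16.
teal glass mugs: 1.
The claim requires 16 > 16 × 1 = 16, which does not hold.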